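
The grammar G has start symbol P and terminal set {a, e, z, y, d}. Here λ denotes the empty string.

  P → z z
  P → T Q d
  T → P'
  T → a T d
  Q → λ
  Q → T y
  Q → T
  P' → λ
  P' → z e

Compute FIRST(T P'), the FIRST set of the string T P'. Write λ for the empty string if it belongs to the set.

{λ, a, z}

FIRST(P'): from P'→λ we get {λ}; from P'→z e we get {z}. So FIRST(P') = {λ, z}.
FIRST(T): from T→P' we get {λ, z}; from T→a T d we get {a}. So FIRST(T) = {λ, a, z}.
FIRST(Q): from Q→λ we get {λ}; from Q→T y we get {a, y, z}; from Q→T we get {λ, a, z}. So FIRST(Q) = {λ, a, y, z}.
FIRST(P): from P→z z we get {z}; from P→T Q d we get {a, d, y, z}. So FIRST(P) = {a, d, y, z}.
FIRST(T P'): take FIRST of each symbol in turn, carrying on past any symbol whose FIRST contains λ; result {λ, a, z}.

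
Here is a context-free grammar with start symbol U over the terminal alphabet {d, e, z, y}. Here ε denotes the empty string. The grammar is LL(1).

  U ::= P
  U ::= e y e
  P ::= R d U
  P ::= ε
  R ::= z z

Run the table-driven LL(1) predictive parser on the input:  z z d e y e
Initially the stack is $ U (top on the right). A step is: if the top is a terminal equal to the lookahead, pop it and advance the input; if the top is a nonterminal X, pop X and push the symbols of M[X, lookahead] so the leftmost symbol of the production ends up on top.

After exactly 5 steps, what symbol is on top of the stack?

     Stack      Input          Action
  1  $ U        z z d e y e $  expand U ::= P
  2  $ P        z z d e y e $  expand P ::= R d U
  3  $ U d R    z z d e y e $  expand R ::= z z
  4  $ U d z z  z z d e y e $  match z
  5  $ U d z    z d e y e $    match z
Stack after step 5: $ U d (top = d).

d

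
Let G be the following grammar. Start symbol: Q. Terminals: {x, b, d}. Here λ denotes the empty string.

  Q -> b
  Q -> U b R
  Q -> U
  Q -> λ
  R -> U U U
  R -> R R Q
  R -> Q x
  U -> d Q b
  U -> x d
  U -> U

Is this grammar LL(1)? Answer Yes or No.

FIRST(Q) = {λ, b, d, x}
FIRST(R) = {b, d, x}
FIRST(U) = {d, x}
FOLLOW(Q) = {$, b, d, x}
FOLLOW(R) = {$, b, d, x}
FOLLOW(U) = {$, b, d, x}
Cell M[Q, b] receives both Q -> b and Q -> λ — the grammar is not LL(1).

No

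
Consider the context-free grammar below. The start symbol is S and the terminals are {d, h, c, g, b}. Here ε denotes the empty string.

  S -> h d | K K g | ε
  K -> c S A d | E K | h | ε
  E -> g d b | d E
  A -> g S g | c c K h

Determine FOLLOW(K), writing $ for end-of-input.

FIRST(E) = {d, g}
FIRST(A) = {c, g}
FIRST(K) = {ε, c, d, g, h}  (via E K)
FIRST(S) = {ε, c, d, g, h}  (via K K g)
FOLLOW(S) includes $ since S is the start symbol.
FOLLOW(S): in K->c S A d, S is followed by A d with FIRST {c, g}; in A->g S g, S is followed by g with FIRST {g}. Thus FOLLOW(S) = {$, c, g}.
FOLLOW(K): in S->K K g (occurrence 1), K is followed by K g with FIRST {c, d, g, h}; in S->K K g (occurrence 2), K is followed by g with FIRST {g}; in K->E K, the suffix after K is empty (adds nothing new); in A->c c K h, K is followed by h with FIRST {h}. Thus FOLLOW(K) = {c, d, g, h}.
FOLLOW(E): in K->E K, E is followed by K with FIRST {ε, c, d, g, h}; in K->E K, the suffix after E is nullable, so FOLLOW(E) ⊇ FOLLOW(K) = {c, d, g, h}; in E->d E, the suffix after E is empty (adds nothing new). Thus FOLLOW(E) = {c, d, g, h}.
FOLLOW(A): in K->c S A d, A is followed by d with FIRST {d}. Thus FOLLOW(A) = {d}.

{c, d, g, h}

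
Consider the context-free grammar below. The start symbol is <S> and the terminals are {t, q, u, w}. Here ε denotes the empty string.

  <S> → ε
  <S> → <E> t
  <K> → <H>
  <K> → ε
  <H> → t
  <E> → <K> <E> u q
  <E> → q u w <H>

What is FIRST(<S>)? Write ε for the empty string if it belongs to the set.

FIRST(<H>) = {t}
FIRST(<K>) = {ε, t}  (via <H>)
FIRST(<E>) = {q, t}  (via <K> <E> u q)
FIRST(<S>) = {ε, q, t}  (via <E> t)

{ε, q, t}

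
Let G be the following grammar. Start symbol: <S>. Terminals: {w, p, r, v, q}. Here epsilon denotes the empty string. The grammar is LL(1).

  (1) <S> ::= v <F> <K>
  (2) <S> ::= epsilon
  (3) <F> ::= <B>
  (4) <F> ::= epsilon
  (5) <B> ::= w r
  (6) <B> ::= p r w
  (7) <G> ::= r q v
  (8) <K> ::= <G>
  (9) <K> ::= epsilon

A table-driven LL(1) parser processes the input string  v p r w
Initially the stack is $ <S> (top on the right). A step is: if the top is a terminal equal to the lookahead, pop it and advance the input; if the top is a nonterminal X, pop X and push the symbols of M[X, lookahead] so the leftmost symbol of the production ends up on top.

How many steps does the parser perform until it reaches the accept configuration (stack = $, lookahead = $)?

8

step 1: stack=$ <S>  input=v p r w $  — expand <S> ::= v <F> <K>
step 2: stack=$ <K> <F> v  input=v p r w $  — match v
step 3: stack=$ <K> <F>  input=p r w $  — expand <F> ::= <B>
step 4: stack=$ <K> <B>  input=p r w $  — expand <B> ::= p r w
step 5: stack=$ <K> w r p  input=p r w $  — match p
step 6: stack=$ <K> w r  input=r w $  — match r
step 7: stack=$ <K> w  input=w $  — match w
step 8: stack=$ <K>  input=$  — expand <K> ::= epsilon
Accept reached after 8 steps.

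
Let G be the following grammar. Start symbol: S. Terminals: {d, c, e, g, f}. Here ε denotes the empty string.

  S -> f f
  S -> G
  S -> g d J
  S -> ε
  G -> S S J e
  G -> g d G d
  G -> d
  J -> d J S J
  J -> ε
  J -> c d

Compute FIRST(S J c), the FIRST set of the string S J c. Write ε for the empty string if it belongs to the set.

FIRST(J) = {ε, c, d}
FIRST(S) = {ε, c, d, e, f, g}  (via G)
FIRST(G) = {c, d, e, f, g}  (via S S J e)
FIRST(S J c): take FIRST of each symbol in turn, carrying on past any symbol whose FIRST contains ε; result {c, d, e, f, g}.

{c, d, e, f, g}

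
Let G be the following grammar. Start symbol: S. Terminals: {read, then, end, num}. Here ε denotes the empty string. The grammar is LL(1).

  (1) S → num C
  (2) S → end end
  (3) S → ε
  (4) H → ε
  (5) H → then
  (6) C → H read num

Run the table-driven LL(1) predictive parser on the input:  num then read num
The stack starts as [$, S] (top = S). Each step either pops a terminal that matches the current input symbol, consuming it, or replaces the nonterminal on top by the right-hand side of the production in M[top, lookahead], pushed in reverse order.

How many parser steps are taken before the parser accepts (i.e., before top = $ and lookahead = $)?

step 1: stack=$ S  input=num then read num $  — expand S → num C
step 2: stack=$ C num  input=num then read num $  — match num
step 3: stack=$ C  input=then read num $  — expand C → H read num
step 4: stack=$ num read H  input=then read num $  — expand H → then
step 5: stack=$ num read then  input=then read num $  — match then
step 6: stack=$ num read  input=read num $  — match read
step 7: stack=$ num  input=num $  — match num
Accept reached after 7 steps.

7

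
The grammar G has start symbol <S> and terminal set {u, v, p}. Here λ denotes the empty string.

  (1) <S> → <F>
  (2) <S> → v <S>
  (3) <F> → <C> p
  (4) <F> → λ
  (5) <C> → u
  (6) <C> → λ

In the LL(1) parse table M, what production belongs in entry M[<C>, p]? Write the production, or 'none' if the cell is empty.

FIRST(<C>): from <C>→u we get {u}; from <C>→λ we get {λ}. So FIRST(<C>) = {λ, u}.
FIRST(<F>): from <F>→<C> p we get {p, u}; from <F>→λ we get {λ}. So FIRST(<F>) = {λ, p, u}.
FIRST(<S>): from <S>→<F> we get {λ, p, u}; from <S>→v <S> we get {v}. So FIRST(<S>) = {λ, p, u, v}.
FOLLOW(<S>) includes $ since <S> is the start symbol.
FOLLOW(<C>): in <F>→<C> p, <C> is followed by p with FIRST {p}. Thus FOLLOW(<C>) = {p}.
For <C> → u: FIRST(u) = {u}, so it goes in M[<C>, t] for t ∈ {u}.
For <C> → λ: FIRST(λ) = {λ}, so it goes in M[<C>, t] for t ∈ {}; since λ ∈ FIRST, also for every t ∈ FOLLOW(<C>) = {p}.

<C> → λ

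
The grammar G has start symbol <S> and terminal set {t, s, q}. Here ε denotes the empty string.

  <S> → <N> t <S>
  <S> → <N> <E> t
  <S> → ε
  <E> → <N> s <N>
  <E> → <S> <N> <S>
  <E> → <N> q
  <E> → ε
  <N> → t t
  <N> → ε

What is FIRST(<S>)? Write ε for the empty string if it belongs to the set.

{ε, q, s, t}

FIRST(<N>): from <N>→t t we get {t}; from <N>→ε we get {ε}. So FIRST(<N>) = {ε, t}.
FIRST(<S>): from <S>→<N> t <S> we get {t}; from <S>→<N> <E> t we get {q, s, t}; from <S>→ε we get {ε}. So FIRST(<S>) = {ε, q, s, t}.
FIRST(<E>): from <E>→<N> s <N> we get {s, t}; from <E>→<S> <N> <S> we get {ε, q, s, t}; from <E>→<N> q we get {q, t}; from <E>→ε we get {ε}. So FIRST(<E>) = {ε, q, s, t}.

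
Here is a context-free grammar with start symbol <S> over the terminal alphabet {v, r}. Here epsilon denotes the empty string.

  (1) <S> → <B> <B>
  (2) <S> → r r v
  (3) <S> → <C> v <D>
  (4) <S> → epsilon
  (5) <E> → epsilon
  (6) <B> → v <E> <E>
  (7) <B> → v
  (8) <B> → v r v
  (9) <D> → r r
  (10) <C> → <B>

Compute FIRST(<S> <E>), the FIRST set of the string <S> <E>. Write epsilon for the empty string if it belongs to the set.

{epsilon, r, v}

FIRST(<E>) = {epsilon}
FIRST(<B>) = {v}
FIRST(<D>) = {r}
FIRST(<C>) = {v}  (via <B>)
FIRST(<S>) = {epsilon, r, v}  (via <B> <B>, <C> v <D>)
FIRST(<S> <E>): take FIRST of each symbol in turn, carrying on past any symbol whose FIRST contains epsilon; result {epsilon, r, v}.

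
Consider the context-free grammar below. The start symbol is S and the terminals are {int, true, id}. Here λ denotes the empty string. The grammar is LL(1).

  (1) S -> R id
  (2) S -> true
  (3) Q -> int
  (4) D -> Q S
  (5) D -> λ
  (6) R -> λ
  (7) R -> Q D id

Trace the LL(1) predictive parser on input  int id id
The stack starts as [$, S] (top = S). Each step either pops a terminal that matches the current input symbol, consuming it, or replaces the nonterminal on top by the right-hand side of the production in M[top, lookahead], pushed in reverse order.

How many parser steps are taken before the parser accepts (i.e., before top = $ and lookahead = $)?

7

     Stack          Input        Action
  1  $ S            int id id $  expand S -> R id
  2  $ id R         int id id $  expand R -> Q D id
  3  $ id id D Q    int id id $  expand Q -> int
  4  $ id id D int  int id id $  match int
  5  $ id id D      id id $      expand D -> λ
  6  $ id id        id id $      match id
  7  $ id           id $         match id
Accept reached after 7 steps.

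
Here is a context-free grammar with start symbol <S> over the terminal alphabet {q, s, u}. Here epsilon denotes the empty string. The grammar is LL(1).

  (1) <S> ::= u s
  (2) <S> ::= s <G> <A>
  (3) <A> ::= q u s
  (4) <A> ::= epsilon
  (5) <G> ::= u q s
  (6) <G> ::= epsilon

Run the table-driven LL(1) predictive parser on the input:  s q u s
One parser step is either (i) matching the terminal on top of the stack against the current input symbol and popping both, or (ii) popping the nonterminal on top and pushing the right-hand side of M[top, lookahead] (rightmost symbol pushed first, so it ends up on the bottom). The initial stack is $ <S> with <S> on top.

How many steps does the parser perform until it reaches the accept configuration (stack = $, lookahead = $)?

step 1: stack=$ <S>  input=s q u s $  — expand <S> ::= s <G> <A>
step 2: stack=$ <A> <G> s  input=s q u s $  — match s
step 3: stack=$ <A> <G>  input=q u s $  — expand <G> ::= epsilon
step 4: stack=$ <A>  input=q u s $  — expand <A> ::= q u s
step 5: stack=$ s u q  input=q u s $  — match q
step 6: stack=$ s u  input=u s $  — match u
step 7: stack=$ s  input=s $  — match s
Accept reached after 7 steps.

7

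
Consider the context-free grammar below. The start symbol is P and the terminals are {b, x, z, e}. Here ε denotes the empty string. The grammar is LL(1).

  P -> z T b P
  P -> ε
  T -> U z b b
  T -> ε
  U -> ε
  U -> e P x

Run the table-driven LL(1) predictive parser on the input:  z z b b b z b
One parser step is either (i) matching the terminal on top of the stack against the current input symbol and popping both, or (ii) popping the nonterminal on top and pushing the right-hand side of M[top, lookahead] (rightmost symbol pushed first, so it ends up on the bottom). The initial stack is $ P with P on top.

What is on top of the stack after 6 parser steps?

b

     Stack          Input            Action
  1  $ P            z z b b b z b $  expand P -> z T b P
  2  $ P b T z      z z b b b z b $  match z
  3  $ P b T        z b b b z b $    expand T -> U z b b
  4  $ P b b b z U  z b b b z b $    expand U -> ε
  5  $ P b b b z    z b b b z b $    match z
  6  $ P b b b      b b b z b $      match b
Stack after step 6: $ P b b (top = b).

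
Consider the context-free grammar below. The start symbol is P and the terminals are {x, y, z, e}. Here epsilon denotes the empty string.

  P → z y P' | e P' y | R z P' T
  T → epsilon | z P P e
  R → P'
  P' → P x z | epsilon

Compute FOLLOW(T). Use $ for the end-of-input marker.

FIRST(T) = {epsilon, z}
FIRST(P) = {e, z}  (via R z P' T)
FIRST(P') = {epsilon, e, z}  (via P x z)
FIRST(R) = {epsilon, e, z}  (via P')
FOLLOW(P) includes $ since P is the start symbol.
FOLLOW(P): in T→z P P e (occurrence 1), P is followed by P e with FIRST {e, z}; in T→z P P e (occurrence 2), P is followed by e with FIRST {e}; in P'→P x z, P is followed by x z with FIRST {x}. Thus FOLLOW(P) = {$, e, x, z}.
FOLLOW(T): in P→R z P' T, the suffix after T is empty, so FOLLOW(T) ⊇ FOLLOW(P) = {$, e, x, z}. Thus FOLLOW(T) = {$, e, x, z}.
FOLLOW(R): in P→R z P' T, R is followed by z P' T with FIRST {z}. Thus FOLLOW(R) = {z}.
FOLLOW(P'): in P→z y P', the suffix after P' is empty, so FOLLOW(P') ⊇ FOLLOW(P) = {$, e, x, z}; in P→e P' y, P' is followed by y with FIRST {y}; in P→R z P' T, P' is followed by T with FIRST {epsilon, z}; in P→R z P' T, the suffix after P' is nullable, so FOLLOW(P') ⊇ FOLLOW(P) = {$, e, x, z}; in R→P', the suffix after P' is empty, so FOLLOW(P') ⊇ FOLLOW(R) = {z}. Thus FOLLOW(P') = {$, e, x, y, z}.

{$, e, x, z}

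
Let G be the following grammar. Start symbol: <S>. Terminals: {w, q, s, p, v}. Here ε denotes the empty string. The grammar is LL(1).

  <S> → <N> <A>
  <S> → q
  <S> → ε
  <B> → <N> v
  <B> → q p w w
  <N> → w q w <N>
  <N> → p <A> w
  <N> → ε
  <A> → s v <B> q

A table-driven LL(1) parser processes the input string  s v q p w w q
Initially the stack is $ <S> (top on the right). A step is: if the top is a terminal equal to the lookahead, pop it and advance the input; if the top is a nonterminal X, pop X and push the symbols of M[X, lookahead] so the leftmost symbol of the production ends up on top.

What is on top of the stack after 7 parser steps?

p

step 1: stack=$ <S>  input=s v q p w w q $  — expand <S> → <N> <A>
step 2: stack=$ <A> <N>  input=s v q p w w q $  — expand <N> → ε
step 3: stack=$ <A>  input=s v q p w w q $  — expand <A> → s v <B> q
step 4: stack=$ q <B> v s  input=s v q p w w q $  — match s
step 5: stack=$ q <B> v  input=v q p w w q $  — match v
step 6: stack=$ q <B>  input=q p w w q $  — expand <B> → q p w w
step 7: stack=$ q w w p q  input=q p w w q $  — match q
Stack after step 7: $ q w w p (top = p).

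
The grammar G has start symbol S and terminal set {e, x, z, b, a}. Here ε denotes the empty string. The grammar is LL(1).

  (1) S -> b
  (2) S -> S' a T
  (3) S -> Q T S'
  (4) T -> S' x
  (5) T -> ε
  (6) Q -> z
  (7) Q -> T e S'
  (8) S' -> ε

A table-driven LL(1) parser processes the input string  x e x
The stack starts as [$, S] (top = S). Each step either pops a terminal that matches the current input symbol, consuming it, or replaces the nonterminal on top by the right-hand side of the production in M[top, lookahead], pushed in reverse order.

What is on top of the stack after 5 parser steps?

     Stack             Input    Action
  1  $ S               x e x $  expand S -> Q T S'
  2  $ S' T Q          x e x $  expand Q -> T e S'
  3  $ S' T S' e T     x e x $  expand T -> S' x
  4  $ S' T S' e x S'  x e x $  expand S' -> ε
  5  $ S' T S' e x     x e x $  match x
Stack after step 5: $ S' T S' e (top = e).

e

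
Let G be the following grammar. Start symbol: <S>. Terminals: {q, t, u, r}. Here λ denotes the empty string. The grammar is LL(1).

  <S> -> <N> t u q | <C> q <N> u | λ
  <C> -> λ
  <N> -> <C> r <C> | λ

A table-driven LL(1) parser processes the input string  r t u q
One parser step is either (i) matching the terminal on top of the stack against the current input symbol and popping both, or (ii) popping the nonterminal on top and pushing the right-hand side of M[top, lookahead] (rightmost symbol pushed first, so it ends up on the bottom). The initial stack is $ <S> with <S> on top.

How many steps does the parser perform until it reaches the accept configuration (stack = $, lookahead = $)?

step 1: stack=$ <S>  input=r t u q $  — expand <S> -> <N> t u q
step 2: stack=$ q u t <N>  input=r t u q $  — expand <N> -> <C> r <C>
step 3: stack=$ q u t <C> r <C>  input=r t u q $  — expand <C> -> λ
step 4: stack=$ q u t <C> r  input=r t u q $  — match r
step 5: stack=$ q u t <C>  input=t u q $  — expand <C> -> λ
step 6: stack=$ q u t  input=t u q $  — match t
step 7: stack=$ q u  input=u q $  — match u
step 8: stack=$ q  input=q $  — match q
Accept reached after 8 steps.

8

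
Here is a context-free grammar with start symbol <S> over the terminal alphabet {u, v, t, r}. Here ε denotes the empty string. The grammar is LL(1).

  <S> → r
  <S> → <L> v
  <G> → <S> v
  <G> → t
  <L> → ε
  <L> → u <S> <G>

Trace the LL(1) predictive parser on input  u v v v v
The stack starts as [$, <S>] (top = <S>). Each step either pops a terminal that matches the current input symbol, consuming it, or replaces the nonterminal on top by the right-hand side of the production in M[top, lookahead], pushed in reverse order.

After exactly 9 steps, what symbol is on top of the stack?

     Stack          Input        Action
  1  $ <S>          u v v v v $  expand <S> → <L> v
  2  $ v <L>        u v v v v $  expand <L> → u <S> <G>
  3  $ v <G> <S> u  u v v v v $  match u
  4  $ v <G> <S>    v v v v $    expand <S> → <L> v
  5  $ v <G> v <L>  v v v v $    expand <L> → ε
  6  $ v <G> v      v v v v $    match v
  7  $ v <G>        v v v $      expand <G> → <S> v
  8  $ v v <S>      v v v $      expand <S> → <L> v
  9  $ v v v <L>    v v v $      expand <L> → ε
Stack after step 9: $ v v v (top = v).

v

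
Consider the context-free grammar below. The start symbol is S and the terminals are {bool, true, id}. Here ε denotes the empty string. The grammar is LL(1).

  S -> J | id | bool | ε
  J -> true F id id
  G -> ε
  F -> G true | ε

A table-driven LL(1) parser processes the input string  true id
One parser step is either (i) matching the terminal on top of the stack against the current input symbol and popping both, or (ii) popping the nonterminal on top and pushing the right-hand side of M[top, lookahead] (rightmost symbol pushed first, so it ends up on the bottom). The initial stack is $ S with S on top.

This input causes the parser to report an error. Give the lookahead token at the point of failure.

     Stack           Input      Action
  1  $ S             true id $  expand S -> J
  2  $ J             true id $  expand J -> true F id id
  3  $ id id F true  true id $  match true
  4  $ id id F       id $       expand F -> ε
  5  $ id id         id $       match id
  6  $ id            $          error: top is terminal id but lookahead is $

$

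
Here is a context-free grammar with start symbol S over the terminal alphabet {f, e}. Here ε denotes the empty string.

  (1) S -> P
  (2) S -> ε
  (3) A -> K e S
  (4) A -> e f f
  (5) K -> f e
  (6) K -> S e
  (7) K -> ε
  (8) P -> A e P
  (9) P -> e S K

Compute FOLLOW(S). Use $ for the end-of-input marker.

{$, e, f}

FIRST(S): from S->P we get {e, f}; from S->ε we get {ε}. So FIRST(S) = {ε, e, f}.
FIRST(K): from K->f e we get {f}; from K->S e we get {e, f}; from K->ε we get {ε}. So FIRST(K) = {ε, e, f}.
FIRST(A): from A->K e S we get {e, f}; from A->e f f we get {e}. So FIRST(A) = {e, f}.
FIRST(P): from P->A e P we get {e, f}; from P->e S K we get {e}. So FIRST(P) = {e, f}.
FOLLOW(S) includes $ since S is the start symbol.
FOLLOW(A): in P->A e P, A is followed by e P with FIRST {e}. Thus FOLLOW(A) = {e}.
FOLLOW(S): in A->K e S, the suffix after S is empty, so FOLLOW(S) ⊇ FOLLOW(A) = {e}; in K->S e, S is followed by e with FIRST {e}; in P->e S K, S is followed by K with FIRST {ε, e, f}; in P->e S K, the suffix after S is nullable, so FOLLOW(S) ⊇ FOLLOW(P) = {$, e, f}. Thus FOLLOW(S) = {$, e, f}.
FOLLOW(P): in S->P, the suffix after P is empty, so FOLLOW(P) ⊇ FOLLOW(S) = {$, e, f}; in P->A e P, the suffix after P is empty (adds nothing new). Thus FOLLOW(P) = {$, e, f}.
FOLLOW(K): in A->K e S, K is followed by e S with FIRST {e}; in P->e S K, the suffix after K is empty, so FOLLOW(K) ⊇ FOLLOW(P) = {$, e, f}. Thus FOLLOW(K) = {$, e, f}.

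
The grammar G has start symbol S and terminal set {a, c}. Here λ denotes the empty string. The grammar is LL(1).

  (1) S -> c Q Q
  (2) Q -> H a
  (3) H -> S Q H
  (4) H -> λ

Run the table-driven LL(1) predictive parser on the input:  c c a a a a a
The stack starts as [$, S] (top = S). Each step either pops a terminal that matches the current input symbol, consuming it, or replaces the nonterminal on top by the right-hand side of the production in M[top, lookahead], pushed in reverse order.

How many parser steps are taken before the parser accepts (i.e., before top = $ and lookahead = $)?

20

      Stack            Input            Action
   1  $ S              c c a a a a a $  expand S -> c Q Q
   2  $ Q Q c          c c a a a a a $  match c
   3  $ Q Q            c a a a a a $    expand Q -> H a
   4  $ Q a H          c a a a a a $    expand H -> S Q H
   5  $ Q a H Q S      c a a a a a $    expand S -> c Q Q
   6  $ Q a H Q Q Q c  c a a a a a $    match c
   7  $ Q a H Q Q Q    a a a a a $      expand Q -> H a
   8  $ Q a H Q Q a H  a a a a a $      expand H -> λ
   9  $ Q a H Q Q a    a a a a a $      match a
  10  $ Q a H Q Q      a a a a $        expand Q -> H a
  11  $ Q a H Q a H    a a a a $        expand H -> λ
  12  $ Q a H Q a      a a a a $        match a
  13  $ Q a H Q        a a a $          expand Q -> H a
  14  $ Q a H a H      a a a $          expand H -> λ
  15  $ Q a H a        a a a $          match a
  16  $ Q a H          a a $            expand H -> λ
  17  $ Q a            a a $            match a
  18  $ Q              a $              expand Q -> H a
  19  $ a H            a $              expand H -> λ
  20  $ a              a $              match a
Accept reached after 20 steps.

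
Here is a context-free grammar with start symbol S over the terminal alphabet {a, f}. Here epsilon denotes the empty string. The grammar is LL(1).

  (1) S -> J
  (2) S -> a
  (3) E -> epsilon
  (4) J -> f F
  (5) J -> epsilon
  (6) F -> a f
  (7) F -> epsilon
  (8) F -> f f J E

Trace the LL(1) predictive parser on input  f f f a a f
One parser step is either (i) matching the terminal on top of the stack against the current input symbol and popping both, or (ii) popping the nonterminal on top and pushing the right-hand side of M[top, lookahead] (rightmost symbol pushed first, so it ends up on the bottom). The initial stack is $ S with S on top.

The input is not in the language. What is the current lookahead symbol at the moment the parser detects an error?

a

     Stack      Input          Action
  1  $ S        f f f a a f $  expand S -> J
  2  $ J        f f f a a f $  expand J -> f F
  3  $ F f      f f f a a f $  match f
  4  $ F        f f a a f $    expand F -> f f J E
  5  $ E J f f  f f a a f $    match f
  6  $ E J f    f a a f $      match f
  7  $ E J      a a f $        error: M[J, a] is empty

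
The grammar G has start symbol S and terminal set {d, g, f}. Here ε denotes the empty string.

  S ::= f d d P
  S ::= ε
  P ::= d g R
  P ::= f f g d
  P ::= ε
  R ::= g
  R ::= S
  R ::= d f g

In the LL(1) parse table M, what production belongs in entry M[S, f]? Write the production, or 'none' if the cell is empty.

S ::= f d d P

FIRST(S) = {ε, f}
FIRST(P) = {ε, d, f}
FIRST(R) = {ε, d, f, g}  (via S)
FOLLOW(S) includes $ since S is the start symbol.
FOLLOW(S): in R::=S, the suffix after S is empty, so FOLLOW(S) ⊇ FOLLOW(R) = {$}. Thus FOLLOW(S) = {$}.
FOLLOW(R): in P::=d g R, the suffix after R is empty, so FOLLOW(R) ⊇ FOLLOW(P) = {$}. Thus FOLLOW(R) = {$}.
For S ::= f d d P: FIRST(f d d P) = {f}, so it goes in M[S, t] for t ∈ {f}.
For S ::= ε: FIRST(ε) = {ε}, so it goes in M[S, t] for t ∈ {}; since ε ∈ FIRST, also for every t ∈ FOLLOW(S) = {$}.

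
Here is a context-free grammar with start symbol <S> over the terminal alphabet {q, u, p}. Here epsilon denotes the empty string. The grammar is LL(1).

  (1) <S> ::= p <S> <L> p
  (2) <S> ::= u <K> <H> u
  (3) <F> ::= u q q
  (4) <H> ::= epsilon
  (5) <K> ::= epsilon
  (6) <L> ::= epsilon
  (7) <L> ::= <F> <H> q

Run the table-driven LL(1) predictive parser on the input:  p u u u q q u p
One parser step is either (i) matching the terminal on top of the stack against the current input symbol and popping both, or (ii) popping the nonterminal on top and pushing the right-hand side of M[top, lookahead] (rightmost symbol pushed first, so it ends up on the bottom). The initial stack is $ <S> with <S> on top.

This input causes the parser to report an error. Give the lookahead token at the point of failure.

u

      Stack                Input              Action
   1  $ <S>                p u u u q q u p $  expand <S> ::= p <S> <L> p
   2  $ p <L> <S> p        p u u u q q u p $  match p
   3  $ p <L> <S>          u u u q q u p $    expand <S> ::= u <K> <H> u
   4  $ p <L> u <H> <K> u  u u u q q u p $    match u
   5  $ p <L> u <H> <K>    u u q q u p $      expand <K> ::= epsilon
   6  $ p <L> u <H>        u u q q u p $      expand <H> ::= epsilon
   7  $ p <L> u            u u q q u p $      match u
   8  $ p <L>              u q q u p $        expand <L> ::= <F> <H> q
   9  $ p q <H> <F>        u q q u p $        expand <F> ::= u q q
  10  $ p q <H> q q u      u q q u p $        match u
  11  $ p q <H> q q        q q u p $          match q
  12  $ p q <H> q          q u p $            match q
  13  $ p q <H>            u p $              expand <H> ::= epsilon
  14  $ p q                u p $              error: top is terminal q but lookahead is u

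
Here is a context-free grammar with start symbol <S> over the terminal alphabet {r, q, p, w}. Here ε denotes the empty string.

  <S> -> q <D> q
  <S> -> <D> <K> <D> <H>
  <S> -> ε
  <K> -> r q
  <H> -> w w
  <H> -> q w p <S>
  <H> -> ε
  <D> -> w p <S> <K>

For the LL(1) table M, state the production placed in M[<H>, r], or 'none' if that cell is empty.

<H> -> ε

FIRST(<K>): from <K>->r q we get {r}. So FIRST(<K>) = {r}.
FIRST(<H>): from <H>->w w we get {w}; from <H>->q w p <S> we get {q}; from <H>->ε we get {ε}. So FIRST(<H>) = {ε, q, w}.
FIRST(<D>): from <D>->w p <S> <K> we get {w}. So FIRST(<D>) = {w}.
FIRST(<S>): from <S>->q <D> q we get {q}; from <S>-><D> <K> <D> <H> we get {w}; from <S>->ε we get {ε}. So FIRST(<S>) = {ε, q, w}.
FOLLOW(<S>) includes $ since <S> is the start symbol.
FOLLOW(<S>): in <H>->q w p <S>, the suffix after <S> is empty, so FOLLOW(<S>) ⊇ FOLLOW(<H>) = {$, r}; in <D>->w p <S> <K>, <S> is followed by <K> with FIRST {r}. Thus FOLLOW(<S>) = {$, r}.
FOLLOW(<H>): in <S>-><D> <K> <D> <H>, the suffix after <H> is empty, so FOLLOW(<H>) ⊇ FOLLOW(<S>) = {$, r}. Thus FOLLOW(<H>) = {$, r}.
For <H> -> w w: FIRST(w w) = {w}, so it goes in M[<H>, t] for t ∈ {w}.
For <H> -> q w p <S>: FIRST(q w p <S>) = {q}, so it goes in M[<H>, t] for t ∈ {q}.
For <H> -> ε: FIRST(ε) = {ε}, so it goes in M[<H>, t] for t ∈ {}; since ε ∈ FIRST, also for every t ∈ FOLLOW(<H>) = {$, r}.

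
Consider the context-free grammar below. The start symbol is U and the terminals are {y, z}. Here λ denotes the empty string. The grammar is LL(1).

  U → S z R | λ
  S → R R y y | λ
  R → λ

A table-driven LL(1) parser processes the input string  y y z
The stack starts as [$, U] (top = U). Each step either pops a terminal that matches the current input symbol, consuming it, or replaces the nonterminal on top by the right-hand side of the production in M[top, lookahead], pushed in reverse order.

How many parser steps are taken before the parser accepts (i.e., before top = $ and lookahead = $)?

     Stack          Input    Action
  1  $ U            y y z $  expand U → S z R
  2  $ R z S        y y z $  expand S → R R y y
  3  $ R z y y R R  y y z $  expand R → λ
  4  $ R z y y R    y y z $  expand R → λ
  5  $ R z y y      y y z $  match y
  6  $ R z y        y z $    match y
  7  $ R z          z $      match z
  8  $ R            $        expand R → λ
Accept reached after 8 steps.

8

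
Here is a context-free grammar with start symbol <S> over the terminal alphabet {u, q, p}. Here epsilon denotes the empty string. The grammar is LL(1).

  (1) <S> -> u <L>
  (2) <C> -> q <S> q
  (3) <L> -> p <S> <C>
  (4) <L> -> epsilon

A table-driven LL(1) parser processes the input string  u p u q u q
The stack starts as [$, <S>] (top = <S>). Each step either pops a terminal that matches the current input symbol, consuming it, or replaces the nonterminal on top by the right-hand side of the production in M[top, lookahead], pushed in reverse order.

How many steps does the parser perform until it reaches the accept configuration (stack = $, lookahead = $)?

13

step 1: stack=$ <S>  input=u p u q u q $  — expand <S> -> u <L>
step 2: stack=$ <L> u  input=u p u q u q $  — match u
step 3: stack=$ <L>  input=p u q u q $  — expand <L> -> p <S> <C>
step 4: stack=$ <C> <S> p  input=p u q u q $  — match p
step 5: stack=$ <C> <S>  input=u q u q $  — expand <S> -> u <L>
step 6: stack=$ <C> <L> u  input=u q u q $  — match u
step 7: stack=$ <C> <L>  input=q u q $  — expand <L> -> epsilon
step 8: stack=$ <C>  input=q u q $  — expand <C> -> q <S> q
step 9: stack=$ q <S> q  input=q u q $  — match q
step 10: stack=$ q <S>  input=u q $  — expand <S> -> u <L>
step 11: stack=$ q <L> u  input=u q $  — match u
step 12: stack=$ q <L>  input=q $  — expand <L> -> epsilon
step 13: stack=$ q  input=q $  — match q
Accept reached after 13 steps.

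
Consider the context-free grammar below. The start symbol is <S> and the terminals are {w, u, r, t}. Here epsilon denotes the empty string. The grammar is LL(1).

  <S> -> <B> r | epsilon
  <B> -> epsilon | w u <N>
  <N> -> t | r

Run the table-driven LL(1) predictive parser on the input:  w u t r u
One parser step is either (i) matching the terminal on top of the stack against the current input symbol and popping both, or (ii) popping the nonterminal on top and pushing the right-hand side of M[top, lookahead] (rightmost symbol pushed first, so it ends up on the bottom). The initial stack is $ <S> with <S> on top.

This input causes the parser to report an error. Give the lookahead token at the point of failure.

u

step 1: stack=$ <S>  input=w u t r u $  — expand <S> -> <B> r
step 2: stack=$ r <B>  input=w u t r u $  — expand <B> -> w u <N>
step 3: stack=$ r <N> u w  input=w u t r u $  — match w
step 4: stack=$ r <N> u  input=u t r u $  — match u
step 5: stack=$ r <N>  input=t r u $  — expand <N> -> t
step 6: stack=$ r t  input=t r u $  — match t
step 7: stack=$ r  input=r u $  — match r
step 8: stack=$  input=u $  — error: stack empty but input remains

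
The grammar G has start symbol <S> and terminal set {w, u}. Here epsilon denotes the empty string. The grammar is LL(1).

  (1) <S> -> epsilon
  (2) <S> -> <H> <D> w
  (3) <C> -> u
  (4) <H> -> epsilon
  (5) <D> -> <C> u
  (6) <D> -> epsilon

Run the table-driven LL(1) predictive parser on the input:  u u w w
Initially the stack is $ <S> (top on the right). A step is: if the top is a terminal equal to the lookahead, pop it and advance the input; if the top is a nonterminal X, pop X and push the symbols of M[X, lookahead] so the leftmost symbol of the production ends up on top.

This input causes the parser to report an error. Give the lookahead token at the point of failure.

w

step 1: stack=$ <S>  input=u u w w $  — expand <S> -> <H> <D> w
step 2: stack=$ w <D> <H>  input=u u w w $  — expand <H> -> epsilon
step 3: stack=$ w <D>  input=u u w w $  — expand <D> -> <C> u
step 4: stack=$ w u <C>  input=u u w w $  — expand <C> -> u
step 5: stack=$ w u u  input=u u w w $  — match u
step 6: stack=$ w u  input=u w w $  — match u
step 7: stack=$ w  input=w w $  — match w
step 8: stack=$  input=w $  — error: stack empty but input remains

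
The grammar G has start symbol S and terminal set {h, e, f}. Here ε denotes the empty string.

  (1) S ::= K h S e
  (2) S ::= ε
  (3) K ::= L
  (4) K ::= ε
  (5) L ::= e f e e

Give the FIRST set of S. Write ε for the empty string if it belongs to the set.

FIRST(L): from L::=e f e e we get {e}. So FIRST(L) = {e}.
FIRST(K): from K::=L we get {e}; from K::=ε we get {ε}. So FIRST(K) = {ε, e}.
FIRST(S): from S::=K h S e we get {e, h}; from S::=ε we get {ε}. So FIRST(S) = {ε, e, h}.

{ε, e, h}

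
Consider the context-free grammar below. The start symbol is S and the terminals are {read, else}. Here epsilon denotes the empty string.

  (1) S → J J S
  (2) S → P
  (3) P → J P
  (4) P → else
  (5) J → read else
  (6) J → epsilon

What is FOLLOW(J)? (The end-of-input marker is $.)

FIRST(J) = {epsilon, read}
FIRST(P) = {else, read}  (via J P)
FIRST(S) = {else, read}  (via J J S, P)
FOLLOW(S) includes $ since S is the start symbol.
FOLLOW(S): in S→J J S, the suffix after S is empty (adds nothing new). Thus FOLLOW(S) = {$}.
FOLLOW(P): in S→P, the suffix after P is empty, so FOLLOW(P) ⊇ FOLLOW(S) = {$}; in P→J P, the suffix after P is empty (adds nothing new). Thus FOLLOW(P) = {$}.
FOLLOW(J): in S→J J S (occurrence 1), J is followed by J S with FIRST {else, read}; in S→J J S (occurrence 2), J is followed by S with FIRST {else, read}; in P→J P, J is followed by P with FIRST {else, read}. Thus FOLLOW(J) = {else, read}.

{else, read}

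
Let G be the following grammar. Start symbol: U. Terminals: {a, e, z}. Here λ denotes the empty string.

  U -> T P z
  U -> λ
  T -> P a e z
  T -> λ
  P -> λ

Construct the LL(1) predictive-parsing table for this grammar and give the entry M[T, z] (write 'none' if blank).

FIRST(P) = {λ}
FIRST(T) = {λ, a}  (via P a e z)
FIRST(U) = {λ, a, z}  (via T P z)
FOLLOW(U) includes $ since U is the start symbol.
FOLLOW(T): in U->T P z, T is followed by P z with FIRST {z}. Thus FOLLOW(T) = {z}.
For T -> P a e z: FIRST(P a e z) = {a}, so it goes in M[T, t] for t ∈ {a}.
For T -> λ: FIRST(λ) = {λ}, so it goes in M[T, t] for t ∈ {}; since λ ∈ FIRST, also for every t ∈ FOLLOW(T) = {z}.

T -> λ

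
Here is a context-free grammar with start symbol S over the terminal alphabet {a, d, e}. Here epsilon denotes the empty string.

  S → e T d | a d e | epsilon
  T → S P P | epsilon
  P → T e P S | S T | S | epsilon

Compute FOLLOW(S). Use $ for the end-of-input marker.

{$, a, d, e}

FIRST(S) = {epsilon, a, e}
FIRST(T) = {epsilon, a, e}  (via S P P)
FIRST(P) = {epsilon, a, e}  (via T e P S, S T, S)
FOLLOW(S) includes $ since S is the start symbol.
FOLLOW(S): in T→S P P, S is followed by P P with FIRST {epsilon, a, e}; in T→S P P, the suffix after S is nullable, so FOLLOW(S) ⊇ FOLLOW(T) = {a, d, e}; in P→T e P S, the suffix after S is empty, so FOLLOW(S) ⊇ FOLLOW(P) = {a, d, e}; in P→S T, S is followed by T with FIRST {epsilon, a, e}; in P→S T, the suffix after S is nullable, so FOLLOW(S) ⊇ FOLLOW(P) = {a, d, e}; in P→S, the suffix after S is empty, so FOLLOW(S) ⊇ FOLLOW(P) = {a, d, e}. Thus FOLLOW(S) = {$, a, d, e}.
FOLLOW(T): in S→e T d, T is followed by d with FIRST {d}; in P→T e P S, T is followed by e P S with FIRST {e}; in P→S T, the suffix after T is empty, so FOLLOW(T) ⊇ FOLLOW(P) = {a, d, e}. Thus FOLLOW(T) = {a, d, e}.
FOLLOW(P): in T→S P P (occurrence 1), P is followed by P with FIRST {epsilon, a, e}; in T→S P P (occurrence 1), the suffix after P is nullable, so FOLLOW(P) ⊇ FOLLOW(T) = {a, d, e}; in T→S P P (occurrence 2), the suffix after P is empty, so FOLLOW(P) ⊇ FOLLOW(T) = {a, d, e}; in P→T e P S, P is followed by S with FIRST {epsilon, a, e}; in P→T e P S, the suffix after P is nullable (adds nothing new). Thus FOLLOW(P) = {a, d, e}.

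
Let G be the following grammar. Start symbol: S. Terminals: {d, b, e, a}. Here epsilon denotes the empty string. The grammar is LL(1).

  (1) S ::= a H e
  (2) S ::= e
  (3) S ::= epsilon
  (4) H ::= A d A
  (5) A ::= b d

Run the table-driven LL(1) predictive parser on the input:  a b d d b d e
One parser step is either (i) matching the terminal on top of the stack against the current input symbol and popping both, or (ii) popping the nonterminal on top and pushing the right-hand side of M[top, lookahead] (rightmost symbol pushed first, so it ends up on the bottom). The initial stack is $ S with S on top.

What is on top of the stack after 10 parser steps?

e

      Stack        Input            Action
   1  $ S          a b d d b d e $  expand S ::= a H e
   2  $ e H a      a b d d b d e $  match a
   3  $ e H        b d d b d e $    expand H ::= A d A
   4  $ e A d A    b d d b d e $    expand A ::= b d
   5  $ e A d d b  b d d b d e $    match b
   6  $ e A d d    d d b d e $      match d
   7  $ e A d      d b d e $        match d
   8  $ e A        b d e $          expand A ::= b d
   9  $ e d b      b d e $          match b
  10  $ e d        d e $            match d
Stack after step 10: $ e (top = e).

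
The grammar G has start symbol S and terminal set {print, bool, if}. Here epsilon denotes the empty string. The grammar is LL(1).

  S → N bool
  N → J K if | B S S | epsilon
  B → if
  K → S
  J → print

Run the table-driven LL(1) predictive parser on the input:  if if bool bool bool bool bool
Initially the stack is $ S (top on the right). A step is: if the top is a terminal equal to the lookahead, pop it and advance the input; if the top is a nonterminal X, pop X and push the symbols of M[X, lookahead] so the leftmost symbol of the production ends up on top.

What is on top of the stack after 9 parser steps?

step 1: stack=$ S  input=if if bool bool bool bool bool $  — expand S → N bool
step 2: stack=$ bool N  input=if if bool bool bool bool bool $  — expand N → B S S
step 3: stack=$ bool S S B  input=if if bool bool bool bool bool $  — expand B → if
step 4: stack=$ bool S S if  input=if if bool bool bool bool bool $  — match if
step 5: stack=$ bool S S  input=if bool bool bool bool bool $  — expand S → N bool
step 6: stack=$ bool S bool N  input=if bool bool bool bool bool $  — expand N → B S S
step 7: stack=$ bool S bool S S B  input=if bool bool bool bool bool $  — expand B → if
step 8: stack=$ bool S bool S S if  input=if bool bool bool bool bool $  — match if
step 9: stack=$ bool S bool S S  input=bool bool bool bool bool $  — expand S → N bool
Stack after step 9: $ bool S bool S bool N (top = N).

N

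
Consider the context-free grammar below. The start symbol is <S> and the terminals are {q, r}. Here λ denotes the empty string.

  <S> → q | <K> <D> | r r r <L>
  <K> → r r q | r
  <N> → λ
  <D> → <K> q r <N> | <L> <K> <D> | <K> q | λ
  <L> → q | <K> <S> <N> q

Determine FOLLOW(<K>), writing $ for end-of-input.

FIRST(<K>): from <K>→r r q we get {r}; from <K>→r we get {r}. So FIRST(<K>) = {r}.
FIRST(<N>): from <N>→λ we get {λ}. So FIRST(<N>) = {λ}.
FIRST(<S>): from <S>→q we get {q}; from <S>→<K> <D> we get {r}; from <S>→r r r <L> we get {r}. So FIRST(<S>) = {q, r}.
FIRST(<L>): from <L>→q we get {q}; from <L>→<K> <S> <N> q we get {r}. So FIRST(<L>) = {q, r}.
FIRST(<D>): from <D>→<K> q r <N> we get {r}; from <D>→<L> <K> <D> we get {q, r}; from <D>→<K> q we get {r}; from <D>→λ we get {λ}. So FIRST(<D>) = {λ, q, r}.
FOLLOW(<S>) includes $ since <S> is the start symbol.
FOLLOW(<S>): in <L>→<K> <S> <N> q, <S> is followed by <N> q with FIRST {q}. Thus FOLLOW(<S>) = {$, q}.
FOLLOW(<D>): in <S>→<K> <D>, the suffix after <D> is empty, so FOLLOW(<D>) ⊇ FOLLOW(<S>) = {$, q}; in <D>→<L> <K> <D>, the suffix after <D> is empty (adds nothing new). Thus FOLLOW(<D>) = {$, q}.
FOLLOW(<K>): in <S>→<K> <D>, <K> is followed by <D> with FIRST {λ, q, r}; in <S>→<K> <D>, the suffix after <K> is nullable, so FOLLOW(<K>) ⊇ FOLLOW(<S>) = {$, q}; in <D>→<K> q r <N>, <K> is followed by q r <N> with FIRST {q}; in <D>→<L> <K> <D>, <K> is followed by <D> with FIRST {λ, q, r}; in <D>→<L> <K> <D>, the suffix after <K> is nullable, so FOLLOW(<K>) ⊇ FOLLOW(<D>) = {$, q}; in <D>→<K> q, <K> is followed by q with FIRST {q}; in <L>→<K> <S> <N> q, <K> is followed by <S> <N> q with FIRST {q, r}. Thus FOLLOW(<K>) = {$, q, r}.
FOLLOW(<N>): in <D>→<K> q r <N>, the suffix after <N> is empty, so FOLLOW(<N>) ⊇ FOLLOW(<D>) = {$, q}; in <L>→<K> <S> <N> q, <N> is followed by q with FIRST {q}. Thus FOLLOW(<N>) = {$, q}.
FOLLOW(<L>): in <S>→r r r <L>, the suffix after <L> is empty, so FOLLOW(<L>) ⊇ FOLLOW(<S>) = {$, q}; in <D>→<L> <K> <D>, <L> is followed by <K> <D> with FIRST {r}. Thus FOLLOW(<L>) = {$, q, r}.

{$, q, r}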